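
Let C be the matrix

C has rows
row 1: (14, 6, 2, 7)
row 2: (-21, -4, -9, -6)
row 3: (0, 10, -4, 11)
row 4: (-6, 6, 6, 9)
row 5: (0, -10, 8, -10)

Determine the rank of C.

3

Row reduce to echelon form.
R2 ← R2 + (3/2)·R1: [0, 5, -6, 9/2]
R4 ← R4 + (3/7)·R1: [0, 60/7, 48/7, 12]
R3 ← R3 − (2)·R2: [0, 0, 8, 2]
R4 ← R4 − (12/7)·R2: [0, 0, 120/7, 30/7]
R5 ← R5 + (2)·R2: [0, 0, -4, -1]
R4 ← R4 − (15/7)·R3: [0, 0, 0, 0]
R5 ← R5 + (1/2)·R3: [0, 0, 0, 0]
Echelon form has 3 nonzero rows, so rank(C) = 3.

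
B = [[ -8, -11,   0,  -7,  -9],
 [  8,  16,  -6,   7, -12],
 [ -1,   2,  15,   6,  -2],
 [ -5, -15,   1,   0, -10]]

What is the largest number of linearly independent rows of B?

4

Row reduce to echelon form.
R2 ← R2 + R1: [0, 5, -6, 0, -21]
R3 ← R3 − (1/8)·R1: [0, 27/8, 15, 55/8, -7/8]
R4 ← R4 − (5/8)·R1: [0, -65/8, 1, 35/8, -35/8]
R3 ← R3 − (27/40)·R2: [0, 0, 381/20, 55/8, 133/10]
R4 ← R4 + (13/8)·R2: [0, 0, -35/4, 35/8, -77/2]
R4 ← R4 + (175/381)·R3: [0, 0, 0, 2870/381, -12341/381]
Echelon form has 4 nonzero rows, so rank(B) = 4.
The rank gives the maximum number of linearly independent rows: 4.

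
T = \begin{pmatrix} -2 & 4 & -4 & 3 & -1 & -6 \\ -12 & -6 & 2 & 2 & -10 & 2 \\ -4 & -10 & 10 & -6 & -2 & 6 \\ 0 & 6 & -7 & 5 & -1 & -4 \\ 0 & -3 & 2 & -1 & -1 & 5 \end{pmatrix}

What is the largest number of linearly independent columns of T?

3

Row reduce to echelon form.
R2 ← R2 − (6)·R1: [0, -30, 26, -16, -4, 38]
R3 ← R3 − (2)·R1: [0, -18, 18, -12, 0, 18]
R3 ← R3 − (3/5)·R2: [0, 0, 12/5, -12/5, 12/5, -24/5]
R4 ← R4 + (1/5)·R2: [0, 0, -9/5, 9/5, -9/5, 18/5]
R5 ← R5 − (1/10)·R2: [0, 0, -3/5, 3/5, -3/5, 6/5]
R4 ← R4 + (3/4)·R3: [0, 0, 0, 0, 0, 0]
R5 ← R5 + (1/4)·R3: [0, 0, 0, 0, 0, 0]
Echelon form has 3 nonzero rows, so rank(T) = 3.
The rank gives the maximum number of linearly independent columns: 3.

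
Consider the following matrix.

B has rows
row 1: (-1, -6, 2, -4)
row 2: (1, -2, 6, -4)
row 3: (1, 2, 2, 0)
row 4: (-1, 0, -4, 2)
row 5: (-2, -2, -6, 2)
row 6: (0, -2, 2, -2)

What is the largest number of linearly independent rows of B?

2

Row reduce to echelon form.
R2 ← R2 + R1: [0, -8, 8, -8]
R3 ← R3 + R1: [0, -4, 4, -4]
R4 ← R4 − R1: [0, 6, -6, 6]
R5 ← R5 − (2)·R1: [0, 10, -10, 10]
R3 ← R3 − (1/2)·R2: [0, 0, 0, 0]
R4 ← R4 + (3/4)·R2: [0, 0, 0, 0]
R5 ← R5 + (5/4)·R2: [0, 0, 0, 0]
R6 ← R6 − (1/4)·R2: [0, 0, 0, 0]
Echelon form has 2 nonzero rows, so rank(B) = 2.
The rank gives the maximum number of linearly independent rows: 2.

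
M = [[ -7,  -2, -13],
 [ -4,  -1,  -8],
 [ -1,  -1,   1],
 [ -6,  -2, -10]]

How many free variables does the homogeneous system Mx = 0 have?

Row reduce to echelon form.
R2 ← R2 − (4/7)·R1: [0, 1/7, -4/7]
R3 ← R3 − (1/7)·R1: [0, -5/7, 20/7]
R4 ← R4 − (6/7)·R1: [0, -2/7, 8/7]
R3 ← R3 + (5)·R2: [0, 0, 0]
R4 ← R4 + (2)·R2: [0, 0, 0]
2 nonzero rows, so rank(M) = 2.
M has 3 columns; by rank–nullity, nullity = 3 − 2 = 1.

1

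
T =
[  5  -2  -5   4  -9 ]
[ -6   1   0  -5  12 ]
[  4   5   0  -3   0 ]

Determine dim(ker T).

Row reduce to echelon form.
R2 ← R2 + (6/5)·R1: [0, -7/5, -6, -1/5, 6/5]
R3 ← R3 − (4/5)·R1: [0, 33/5, 4, -31/5, 36/5]
R3 ← R3 + (33/7)·R2: [0, 0, -170/7, -50/7, 90/7]
3 nonzero rows, so rank(T) = 3.
T has 5 columns; by rank–nullity, nullity = 5 − 3 = 2.

2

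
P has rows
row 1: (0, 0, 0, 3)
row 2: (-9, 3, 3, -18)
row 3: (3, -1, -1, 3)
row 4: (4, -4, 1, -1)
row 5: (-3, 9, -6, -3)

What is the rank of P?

3

Row reduce to echelon form.
Swap R1 ↔ R2
R3 ← R3 + (1/3)·R1: [0, 0, 0, -3]
R4 ← R4 + (4/9)·R1: [0, -8/3, 7/3, -9]
R5 ← R5 − (1/3)·R1: [0, 8, -7, 3]
Swap R2 ↔ R4
R5 ← R5 + (3)·R2: [0, 0, 0, -24]
R4 ← R4 + R3: [0, 0, 0, 0]
R5 ← R5 − (8)·R3: [0, 0, 0, 0]
Echelon form has 3 nonzero rows, so rank(P) = 3.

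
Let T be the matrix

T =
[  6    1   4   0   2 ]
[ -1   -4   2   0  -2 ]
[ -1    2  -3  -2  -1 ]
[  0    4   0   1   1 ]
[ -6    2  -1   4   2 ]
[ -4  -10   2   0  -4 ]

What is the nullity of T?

0

Row reduce to echelon form.
R2 ← R2 + (1/6)·R1: [0, -23/6, 8/3, 0, -5/3]
R3 ← R3 + (1/6)·R1: [0, 13/6, -7/3, -2, -2/3]
R5 ← R5 + R1: [0, 3, 3, 4, 4]
R6 ← R6 + (2/3)·R1: [0, -28/3, 14/3, 0, -8/3]
R3 ← R3 + (13/23)·R2: [0, 0, -19/23, -2, -37/23]
R4 ← R4 + (24/23)·R2: [0, 0, 64/23, 1, -17/23]
R5 ← R5 + (18/23)·R2: [0, 0, 117/23, 4, 62/23]
R6 ← R6 − (56/23)·R2: [0, 0, -42/23, 0, 32/23]
R4 ← R4 + (64/19)·R3: [0, 0, 0, -109/19, -117/19]
R5 ← R5 + (117/19)·R3: [0, 0, 0, -158/19, -137/19]
R6 ← R6 − (42/19)·R3: [0, 0, 0, 84/19, 94/19]
R5 ← R5 − (158/109)·R4: [0, 0, 0, 0, 187/109]
R6 ← R6 + (84/109)·R4: [0, 0, 0, 0, 22/109]
R6 ← R6 − (2/17)·R5: [0, 0, 0, 0, 0]
5 nonzero rows, so rank(T) = 5.
T has 5 columns; by rank–nullity, nullity = 5 − 5 = 0.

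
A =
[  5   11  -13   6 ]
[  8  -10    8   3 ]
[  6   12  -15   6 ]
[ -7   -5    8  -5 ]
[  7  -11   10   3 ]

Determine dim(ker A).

1

Row reduce to echelon form.
R2 ← R2 − (8/5)·R1: [0, -138/5, 144/5, -33/5]
R3 ← R3 − (6/5)·R1: [0, -6/5, 3/5, -6/5]
R4 ← R4 + (7/5)·R1: [0, 52/5, -51/5, 17/5]
R5 ← R5 − (7/5)·R1: [0, -132/5, 141/5, -27/5]
R3 ← R3 − (1/23)·R2: [0, 0, -15/23, -21/23]
R4 ← R4 + (26/69)·R2: [0, 0, 15/23, 21/23]
R5 ← R5 − (22/23)·R2: [0, 0, 15/23, 21/23]
R4 ← R4 + R3: [0, 0, 0, 0]
R5 ← R5 + R3: [0, 0, 0, 0]
3 nonzero rows, so rank(A) = 3.
A has 4 columns; by rank–nullity, nullity = 4 − 3 = 1.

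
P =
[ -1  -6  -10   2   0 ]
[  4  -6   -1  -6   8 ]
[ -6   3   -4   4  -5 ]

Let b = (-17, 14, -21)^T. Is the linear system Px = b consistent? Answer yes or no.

Row reduce the augmented matrix [P | b].
R2 ← R2 + (4)·R1: [0, -30, -41, 2, 8, -54]
R3 ← R3 − (6)·R1: [0, 39, 56, -8, -5, 81]
R3 ← R3 + (13/10)·R2: [0, 0, 27/10, -27/5, 27/5, 54/5]
The echelon form has 3 nonzero rows, and every pivot lies in the first 5 columns, so rank(P) = rank([P|b]) = 3.
The system is consistent.

yes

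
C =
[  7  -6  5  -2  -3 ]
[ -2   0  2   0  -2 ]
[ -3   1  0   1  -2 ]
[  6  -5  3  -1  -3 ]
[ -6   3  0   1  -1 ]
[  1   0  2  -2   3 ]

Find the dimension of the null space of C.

2

Row reduce to echelon form.
R2 ← R2 + (2/7)·R1: [0, -12/7, 24/7, -4/7, -20/7]
R3 ← R3 + (3/7)·R1: [0, -11/7, 15/7, 1/7, -23/7]
R4 ← R4 − (6/7)·R1: [0, 1/7, -9/7, 5/7, -3/7]
R5 ← R5 + (6/7)·R1: [0, -15/7, 30/7, -5/7, -25/7]
R6 ← R6 − (1/7)·R1: [0, 6/7, 9/7, -12/7, 24/7]
R3 ← R3 − (11/12)·R2: [0, 0, -1, 2/3, -2/3]
R4 ← R4 + (1/12)·R2: [0, 0, -1, 2/3, -2/3]
R5 ← R5 − (5/4)·R2: [0, 0, 0, 0, 0]
R6 ← R6 + (1/2)·R2: [0, 0, 3, -2, 2]
R4 ← R4 − R3: [0, 0, 0, 0, 0]
R6 ← R6 + (3)·R3: [0, 0, 0, 0, 0]
3 nonzero rows, so rank(C) = 3.
C has 5 columns; by rank–nullity, nullity = 5 − 3 = 2.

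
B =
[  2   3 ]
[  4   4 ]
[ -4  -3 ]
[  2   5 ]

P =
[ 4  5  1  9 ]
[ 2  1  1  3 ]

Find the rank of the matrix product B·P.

2

First compute BP:
[[ 14,  13,   5,  27],
 [ 24,  24,   8,  48],
 [-22, -23,  -7, -45],
 [ 18,  15,   7,  33]]
Now row reduce the product.
R2 ← R2 − (12/7)·R1: [0, 12/7, -4/7, 12/7]
R3 ← R3 + (11/7)·R1: [0, -18/7, 6/7, -18/7]
R4 ← R4 − (9/7)·R1: [0, -12/7, 4/7, -12/7]
R3 ← R3 + (3/2)·R2: [0, 0, 0, 0]
R4 ← R4 + R2: [0, 0, 0, 0]
2 nonzero rows, so rank(BP) = 2.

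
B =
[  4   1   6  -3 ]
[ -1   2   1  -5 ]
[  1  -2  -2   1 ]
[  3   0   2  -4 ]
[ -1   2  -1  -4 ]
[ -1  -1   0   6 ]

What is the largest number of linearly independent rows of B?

Row reduce to echelon form.
R2 ← R2 + (1/4)·R1: [0, 9/4, 5/2, -23/4]
R3 ← R3 − (1/4)·R1: [0, -9/4, -7/2, 7/4]
R4 ← R4 − (3/4)·R1: [0, -3/4, -5/2, -7/4]
R5 ← R5 + (1/4)·R1: [0, 9/4, 1/2, -19/4]
R6 ← R6 + (1/4)·R1: [0, -3/4, 3/2, 21/4]
R3 ← R3 + R2: [0, 0, -1, -4]
R4 ← R4 + (1/3)·R2: [0, 0, -5/3, -11/3]
R5 ← R5 − R2: [0, 0, -2, 1]
R6 ← R6 + (1/3)·R2: [0, 0, 7/3, 10/3]
R4 ← R4 − (5/3)·R3: [0, 0, 0, 3]
R5 ← R5 − (2)·R3: [0, 0, 0, 9]
R6 ← R6 + (7/3)·R3: [0, 0, 0, -6]
R5 ← R5 − (3)·R4: [0, 0, 0, 0]
R6 ← R6 + (2)·R4: [0, 0, 0, 0]
Echelon form has 4 nonzero rows, so rank(B) = 4.
The rank gives the maximum number of linearly independent rows: 4.

4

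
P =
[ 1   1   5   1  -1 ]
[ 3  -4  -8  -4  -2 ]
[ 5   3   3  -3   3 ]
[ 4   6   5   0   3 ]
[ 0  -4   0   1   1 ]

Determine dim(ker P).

Row reduce to echelon form.
R2 ← R2 − (3)·R1: [0, -7, -23, -7, 1]
R3 ← R3 − (5)·R1: [0, -2, -22, -8, 8]
R4 ← R4 − (4)·R1: [0, 2, -15, -4, 7]
R3 ← R3 − (2/7)·R2: [0, 0, -108/7, -6, 54/7]
R4 ← R4 + (2/7)·R2: [0, 0, -151/7, -6, 51/7]
R5 ← R5 − (4/7)·R2: [0, 0, 92/7, 5, 3/7]
R4 ← R4 − (151/108)·R3: [0, 0, 0, 43/18, -7/2]
R5 ← R5 + (23/27)·R3: [0, 0, 0, -1/9, 7]
R5 ← R5 + (2/43)·R4: [0, 0, 0, 0, 294/43]
5 nonzero rows, so rank(P) = 5.
P has 5 columns; by rank–nullity, nullity = 5 − 5 = 0.

0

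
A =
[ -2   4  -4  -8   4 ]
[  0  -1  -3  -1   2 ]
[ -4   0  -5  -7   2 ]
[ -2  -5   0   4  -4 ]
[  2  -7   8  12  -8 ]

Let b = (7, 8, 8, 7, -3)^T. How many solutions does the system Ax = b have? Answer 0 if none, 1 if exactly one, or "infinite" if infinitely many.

0

Row reduce the augmented matrix [A | b].
R3 ← R3 − (2)·R1: [0, -8, 3, 9, -6, -6]
R4 ← R4 − R1: [0, -9, 4, 12, -8, 0]
R5 ← R5 + R1: [0, -3, 4, 4, -4, 4]
R3 ← R3 − (8)·R2: [0, 0, 27, 17, -22, -70]
R4 ← R4 − (9)·R2: [0, 0, 31, 21, -26, -72]
R5 ← R5 − (3)·R2: [0, 0, 13, 7, -10, -20]
R4 ← R4 − (31/27)·R3: [0, 0, 0, 40/27, -20/27, 226/27]
R5 ← R5 − (13/27)·R3: [0, 0, 0, -32/27, 16/27, 370/27]
R5 ← R5 + (4/5)·R4: [0, 0, 0, 0, 0, 102/5]
The echelon form has 5 nonzero rows; the last pivot sits in the augmented column, so rank(A) = 4 but rank([A|b]) = 5.
Since the ranks differ, the system is inconsistent.
It has no solutions.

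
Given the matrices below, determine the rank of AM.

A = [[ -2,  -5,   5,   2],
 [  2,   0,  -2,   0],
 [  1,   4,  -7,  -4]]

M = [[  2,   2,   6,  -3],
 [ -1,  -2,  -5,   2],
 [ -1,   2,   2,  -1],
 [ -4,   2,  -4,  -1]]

First compute AM:
[[-12,  20,  15, -11],
 [  6,   0,   8,  -4],
 [ 21, -28, -12,  16]]
Now row reduce the product.
R2 ← R2 + (1/2)·R1: [0, 10, 31/2, -19/2]
R3 ← R3 + (7/4)·R1: [0, 7, 57/4, -13/4]
R3 ← R3 − (7/10)·R2: [0, 0, 17/5, 17/5]
3 nonzero rows, so rank(AM) = 3.

3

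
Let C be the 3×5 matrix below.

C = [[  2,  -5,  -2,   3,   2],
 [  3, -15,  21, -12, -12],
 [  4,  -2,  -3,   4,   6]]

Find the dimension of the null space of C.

Row reduce to echelon form.
R2 ← R2 − (3/2)·R1: [0, -15/2, 24, -33/2, -15]
R3 ← R3 − (2)·R1: [0, 8, 1, -2, 2]
R3 ← R3 + (16/15)·R2: [0, 0, 133/5, -98/5, -14]
3 nonzero rows, so rank(C) = 3.
C has 5 columns; by rank–nullity, nullity = 5 − 3 = 2.

2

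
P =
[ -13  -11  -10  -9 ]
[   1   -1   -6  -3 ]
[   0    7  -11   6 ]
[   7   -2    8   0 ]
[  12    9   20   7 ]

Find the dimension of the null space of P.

0

Row reduce to echelon form.
R2 ← R2 + (1/13)·R1: [0, -24/13, -88/13, -48/13]
R4 ← R4 + (7/13)·R1: [0, -103/13, 34/13, -63/13]
R5 ← R5 + (12/13)·R1: [0, -15/13, 140/13, -17/13]
R3 ← R3 + (91/24)·R2: [0, 0, -110/3, -8]
R4 ← R4 − (103/24)·R2: [0, 0, 95/3, 11]
R5 ← R5 − (5/8)·R2: [0, 0, 15, 1]
R4 ← R4 + (19/22)·R3: [0, 0, 0, 45/11]
R5 ← R5 + (9/22)·R3: [0, 0, 0, -25/11]
R5 ← R5 + (5/9)·R4: [0, 0, 0, 0]
4 nonzero rows, so rank(P) = 4.
P has 4 columns; by rank–nullity, nullity = 4 − 4 = 0.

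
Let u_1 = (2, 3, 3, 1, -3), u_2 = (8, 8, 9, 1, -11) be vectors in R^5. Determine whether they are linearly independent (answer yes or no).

yes

Form the matrix with these vectors as rows and row reduce.
R2 ← R2 − (4)·R1: [0, -4, -3, -3, 1]
2 nonzero rows, so the 2 vectors span a space of dimension 2.
Since 2 = 2, the vectors are linearly independent.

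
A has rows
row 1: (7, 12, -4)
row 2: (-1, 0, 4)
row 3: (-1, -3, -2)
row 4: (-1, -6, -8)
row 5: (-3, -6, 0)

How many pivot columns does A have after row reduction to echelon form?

Row reduce to echelon form.
R2 ← R2 + (1/7)·R1: [0, 12/7, 24/7]
R3 ← R3 + (1/7)·R1: [0, -9/7, -18/7]
R4 ← R4 + (1/7)·R1: [0, -30/7, -60/7]
R5 ← R5 + (3/7)·R1: [0, -6/7, -12/7]
R3 ← R3 + (3/4)·R2: [0, 0, 0]
R4 ← R4 + (5/2)·R2: [0, 0, 0]
R5 ← R5 + (1/2)·R2: [0, 0, 0]
Echelon form has 2 nonzero rows, so rank(A) = 2.
Each nonzero row contributes one pivot column: 2 pivot columns.

2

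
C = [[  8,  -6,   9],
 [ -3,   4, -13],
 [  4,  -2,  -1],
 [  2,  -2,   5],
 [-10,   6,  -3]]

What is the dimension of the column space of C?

Row reduce to echelon form.
R2 ← R2 + (3/8)·R1: [0, 7/4, -77/8]
R3 ← R3 − (1/2)·R1: [0, 1, -11/2]
R4 ← R4 − (1/4)·R1: [0, -1/2, 11/4]
R5 ← R5 + (5/4)·R1: [0, -3/2, 33/4]
R3 ← R3 − (4/7)·R2: [0, 0, 0]
R4 ← R4 + (2/7)·R2: [0, 0, 0]
R5 ← R5 + (6/7)·R2: [0, 0, 0]
Echelon form has 2 nonzero rows, so rank(C) = 2.
The column space has dimension equal to the rank: 2.

2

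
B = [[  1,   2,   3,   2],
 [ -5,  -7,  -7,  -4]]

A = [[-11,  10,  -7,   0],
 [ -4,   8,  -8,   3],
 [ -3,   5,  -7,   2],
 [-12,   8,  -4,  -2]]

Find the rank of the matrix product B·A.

First compute BA:
[[-52,  57, -52,   8],
 [152, -173, 156, -27]]
Now row reduce the product.
R2 ← R2 + (38/13)·R1: [0, -83/13, 4, -47/13]
2 nonzero rows, so rank(BA) = 2.

2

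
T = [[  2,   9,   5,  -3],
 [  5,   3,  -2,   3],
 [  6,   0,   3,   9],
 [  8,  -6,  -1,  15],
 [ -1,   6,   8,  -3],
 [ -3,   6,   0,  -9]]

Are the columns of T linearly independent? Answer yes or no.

Row reduce T to echelon form.
R2 ← R2 − (5/2)·R1: [0, -39/2, -29/2, 21/2]
R3 ← R3 − (3)·R1: [0, -27, -12, 18]
R4 ← R4 − (4)·R1: [0, -42, -21, 27]
R5 ← R5 + (1/2)·R1: [0, 21/2, 21/2, -9/2]
R6 ← R6 + (3/2)·R1: [0, 39/2, 15/2, -27/2]
R3 ← R3 − (18/13)·R2: [0, 0, 105/13, 45/13]
R4 ← R4 − (28/13)·R2: [0, 0, 133/13, 57/13]
R5 ← R5 + (7/13)·R2: [0, 0, 35/13, 15/13]
R6 ← R6 + R2: [0, 0, -7, -3]
R4 ← R4 − (19/15)·R3: [0, 0, 0, 0]
R5 ← R5 − (1/3)·R3: [0, 0, 0, 0]
R6 ← R6 + (13/15)·R3: [0, 0, 0, 0]
3 pivots among 4 columns.
Only 3 < 4 pivot columns, so the columns are linearly dependent.

no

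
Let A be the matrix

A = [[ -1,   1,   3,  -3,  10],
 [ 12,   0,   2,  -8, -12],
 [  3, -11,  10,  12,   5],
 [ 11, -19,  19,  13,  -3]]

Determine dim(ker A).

1

Row reduce to echelon form.
R2 ← R2 + (12)·R1: [0, 12, 38, -44, 108]
R3 ← R3 + (3)·R1: [0, -8, 19, 3, 35]
R4 ← R4 + (11)·R1: [0, -8, 52, -20, 107]
R3 ← R3 + (2/3)·R2: [0, 0, 133/3, -79/3, 107]
R4 ← R4 + (2/3)·R2: [0, 0, 232/3, -148/3, 179]
R4 ← R4 − (232/133)·R3: [0, 0, 0, -452/133, -1017/133]
4 nonzero rows, so rank(A) = 4.
A has 5 columns; by rank–nullity, nullity = 5 − 4 = 1.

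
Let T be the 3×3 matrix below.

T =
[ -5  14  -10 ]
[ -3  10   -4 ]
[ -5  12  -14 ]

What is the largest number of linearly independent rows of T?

3

Row reduce to echelon form.
R2 ← R2 − (3/5)·R1: [0, 8/5, 2]
R3 ← R3 − R1: [0, -2, -4]
R3 ← R3 + (5/4)·R2: [0, 0, -3/2]
Echelon form has 3 nonzero rows, so rank(T) = 3.
The rank gives the maximum number of linearly independent rows: 3.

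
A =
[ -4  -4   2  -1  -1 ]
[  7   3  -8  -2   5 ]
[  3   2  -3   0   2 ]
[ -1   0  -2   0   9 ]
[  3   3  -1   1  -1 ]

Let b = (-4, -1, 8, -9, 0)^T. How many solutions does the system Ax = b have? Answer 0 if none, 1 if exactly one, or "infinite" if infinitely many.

0

Row reduce the augmented matrix [A | b].
R2 ← R2 + (7/4)·R1: [0, -4, -9/2, -15/4, 13/4, -8]
R3 ← R3 + (3/4)·R1: [0, -1, -3/2, -3/4, 5/4, 5]
R4 ← R4 − (1/4)·R1: [0, 1, -5/2, 1/4, 37/4, -8]
R5 ← R5 + (3/4)·R1: [0, 0, 1/2, 1/4, -7/4, -3]
R3 ← R3 − (1/4)·R2: [0, 0, -3/8, 3/16, 7/16, 7]
R4 ← R4 + (1/4)·R2: [0, 0, -29/8, -11/16, 161/16, -10]
R4 ← R4 − (29/3)·R3: [0, 0, 0, -5/2, 35/6, -233/3]
R5 ← R5 + (4/3)·R3: [0, 0, 0, 1/2, -7/6, 19/3]
R5 ← R5 + (1/5)·R4: [0, 0, 0, 0, 0, -46/5]
The echelon form has 5 nonzero rows; the last pivot sits in the augmented column, so rank(A) = 4 but rank([A|b]) = 5.
Since the ranks differ, the system is inconsistent.
It has no solutions.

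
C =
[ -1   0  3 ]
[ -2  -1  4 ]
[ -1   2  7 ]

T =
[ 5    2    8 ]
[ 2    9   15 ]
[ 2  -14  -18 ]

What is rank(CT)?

First compute CT:
[[  1, -44, -62],
 [ -4, -69, -103],
 [ 13, -82, -104]]
Now row reduce the product.
R2 ← R2 + (4)·R1: [0, -245, -351]
R3 ← R3 − (13)·R1: [0, 490, 702]
R3 ← R3 + (2)·R2: [0, 0, 0]
2 nonzero rows, so rank(CT) = 2.

2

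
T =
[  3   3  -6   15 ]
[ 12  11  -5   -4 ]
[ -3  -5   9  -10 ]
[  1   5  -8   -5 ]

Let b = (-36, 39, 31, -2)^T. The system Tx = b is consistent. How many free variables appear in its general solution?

Row reduce the augmented matrix [T | b].
R2 ← R2 − (4)·R1: [0, -1, 19, -64, 183]
R3 ← R3 + R1: [0, -2, 3, 5, -5]
R4 ← R4 − (1/3)·R1: [0, 4, -6, -10, 10]
R3 ← R3 − (2)·R2: [0, 0, -35, 133, -371]
R4 ← R4 + (4)·R2: [0, 0, 70, -266, 742]
R4 ← R4 + (2)·R3: [0, 0, 0, 0, 0]
The echelon form has 3 nonzero rows, and every pivot lies in the first 4 columns, so rank(T) = rank([T|b]) = 3.
The system is consistent.
Free variables = (unknowns) − (rank) = 4 − 3 = 1.

1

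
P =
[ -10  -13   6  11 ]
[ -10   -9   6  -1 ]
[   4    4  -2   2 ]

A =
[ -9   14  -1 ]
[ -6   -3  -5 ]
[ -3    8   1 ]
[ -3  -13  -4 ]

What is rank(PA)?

First compute PA:
[[117, -196,  37],
 [129, -52,  65],
 [-60,   2, -34]]
Now row reduce the product.
R2 ← R2 − (43/39)·R1: [0, 6400/39, 944/39]
R3 ← R3 + (20/39)·R1: [0, -3842/39, -586/39]
R3 ← R3 + (1921/3200)·R2: [0, 0, -99/200]
3 nonzero rows, so rank(PA) = 3.

3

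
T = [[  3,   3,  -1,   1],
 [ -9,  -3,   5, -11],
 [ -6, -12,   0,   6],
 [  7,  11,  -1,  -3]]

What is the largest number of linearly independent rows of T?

Row reduce to echelon form.
R2 ← R2 + (3)·R1: [0, 6, 2, -8]
R3 ← R3 + (2)·R1: [0, -6, -2, 8]
R4 ← R4 − (7/3)·R1: [0, 4, 4/3, -16/3]
R3 ← R3 + R2: [0, 0, 0, 0]
R4 ← R4 − (2/3)·R2: [0, 0, 0, 0]
Echelon form has 2 nonzero rows, so rank(T) = 2.
The rank gives the maximum number of linearly independent rows: 2.

2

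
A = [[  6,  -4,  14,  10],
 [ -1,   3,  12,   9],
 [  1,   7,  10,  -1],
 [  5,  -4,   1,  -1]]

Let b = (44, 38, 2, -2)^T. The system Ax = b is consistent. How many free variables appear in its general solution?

Row reduce the augmented matrix [A | b].
R2 ← R2 + (1/6)·R1: [0, 7/3, 43/3, 32/3, 136/3]
R3 ← R3 − (1/6)·R1: [0, 23/3, 23/3, -8/3, -16/3]
R4 ← R4 − (5/6)·R1: [0, -2/3, -32/3, -28/3, -116/3]
R3 ← R3 − (23/7)·R2: [0, 0, -276/7, -264/7, -1080/7]
R4 ← R4 + (2/7)·R2: [0, 0, -46/7, -44/7, -180/7]
R4 ← R4 − (1/6)·R3: [0, 0, 0, 0, 0]
The echelon form has 3 nonzero rows, and every pivot lies in the first 4 columns, so rank(A) = rank([A|b]) = 3.
The system is consistent.
Free variables = (unknowns) − (rank) = 4 − 3 = 1.

1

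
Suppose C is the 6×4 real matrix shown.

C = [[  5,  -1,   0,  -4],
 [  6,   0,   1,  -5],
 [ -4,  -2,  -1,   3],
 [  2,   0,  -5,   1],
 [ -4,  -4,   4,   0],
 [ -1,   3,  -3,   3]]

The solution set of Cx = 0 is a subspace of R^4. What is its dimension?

1

Row reduce to echelon form.
R2 ← R2 − (6/5)·R1: [0, 6/5, 1, -1/5]
R3 ← R3 + (4/5)·R1: [0, -14/5, -1, -1/5]
R4 ← R4 − (2/5)·R1: [0, 2/5, -5, 13/5]
R5 ← R5 + (4/5)·R1: [0, -24/5, 4, -16/5]
R6 ← R6 + (1/5)·R1: [0, 14/5, -3, 11/5]
R3 ← R3 + (7/3)·R2: [0, 0, 4/3, -2/3]
R4 ← R4 − (1/3)·R2: [0, 0, -16/3, 8/3]
R5 ← R5 + (4)·R2: [0, 0, 8, -4]
R6 ← R6 − (7/3)·R2: [0, 0, -16/3, 8/3]
R4 ← R4 + (4)·R3: [0, 0, 0, 0]
R5 ← R5 − (6)·R3: [0, 0, 0, 0]
R6 ← R6 + (4)·R3: [0, 0, 0, 0]
3 nonzero rows, so rank(C) = 3.
C has 4 columns; by rank–nullity, nullity = 4 − 3 = 1.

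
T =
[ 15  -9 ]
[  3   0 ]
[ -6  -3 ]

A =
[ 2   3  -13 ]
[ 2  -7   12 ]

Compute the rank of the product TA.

2

First compute TA:
[[ 12, 108, -303],
 [  6,   9, -39],
 [-18,   3,  42]]
Now row reduce the product.
R2 ← R2 − (1/2)·R1: [0, -45, 225/2]
R3 ← R3 + (3/2)·R1: [0, 165, -825/2]
R3 ← R3 + (11/3)·R2: [0, 0, 0]
2 nonzero rows, so rank(TA) = 2.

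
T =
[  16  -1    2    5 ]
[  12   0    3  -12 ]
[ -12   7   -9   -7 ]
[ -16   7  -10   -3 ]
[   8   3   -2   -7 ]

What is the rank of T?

Row reduce to echelon form.
R2 ← R2 − (3/4)·R1: [0, 3/4, 3/2, -63/4]
R3 ← R3 + (3/4)·R1: [0, 25/4, -15/2, -13/4]
R4 ← R4 + R1: [0, 6, -8, 2]
R5 ← R5 − (1/2)·R1: [0, 7/2, -3, -19/2]
R3 ← R3 − (25/3)·R2: [0, 0, -20, 128]
R4 ← R4 − (8)·R2: [0, 0, -20, 128]
R5 ← R5 − (14/3)·R2: [0, 0, -10, 64]
R4 ← R4 − R3: [0, 0, 0, 0]
R5 ← R5 − (1/2)·R3: [0, 0, 0, 0]
Echelon form has 3 nonzero rows, so rank(T) = 3.

3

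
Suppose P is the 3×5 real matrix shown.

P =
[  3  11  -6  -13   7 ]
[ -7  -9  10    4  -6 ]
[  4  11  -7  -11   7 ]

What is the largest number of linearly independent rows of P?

Row reduce to echelon form.
R2 ← R2 + (7/3)·R1: [0, 50/3, -4, -79/3, 31/3]
R3 ← R3 − (4/3)·R1: [0, -11/3, 1, 19/3, -7/3]
R3 ← R3 + (11/50)·R2: [0, 0, 3/25, 27/50, -3/50]
Echelon form has 3 nonzero rows, so rank(P) = 3.
The rank gives the maximum number of linearly independent rows: 3.

3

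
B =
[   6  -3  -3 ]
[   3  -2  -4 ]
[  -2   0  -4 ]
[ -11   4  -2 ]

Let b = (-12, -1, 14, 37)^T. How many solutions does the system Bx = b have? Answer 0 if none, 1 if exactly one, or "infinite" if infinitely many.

infinite

Row reduce the augmented matrix [B | b].
R2 ← R2 − (1/2)·R1: [0, -1/2, -5/2, 5]
R3 ← R3 + (1/3)·R1: [0, -1, -5, 10]
R4 ← R4 + (11/6)·R1: [0, -3/2, -15/2, 15]
R3 ← R3 − (2)·R2: [0, 0, 0, 0]
R4 ← R4 − (3)·R2: [0, 0, 0, 0]
The echelon form has 2 nonzero rows, and every pivot lies in the first 3 columns, so rank(B) = rank([B|b]) = 2.
The system is consistent.
rank = 2 < 3 unknowns, so there are infinitely many solutions.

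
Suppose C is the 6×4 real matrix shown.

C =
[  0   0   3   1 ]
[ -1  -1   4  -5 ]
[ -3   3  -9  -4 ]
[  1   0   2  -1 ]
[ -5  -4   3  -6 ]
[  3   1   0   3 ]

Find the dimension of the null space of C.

Row reduce to echelon form.
Swap R1 ↔ R2
R3 ← R3 − (3)·R1: [0, 6, -21, 11]
R4 ← R4 + R1: [0, -1, 6, -6]
R5 ← R5 − (5)·R1: [0, 1, -17, 19]
R6 ← R6 + (3)·R1: [0, -2, 12, -12]
Swap R2 ↔ R3
R4 ← R4 + (1/6)·R2: [0, 0, 5/2, -25/6]
R5 ← R5 − (1/6)·R2: [0, 0, -27/2, 103/6]
R6 ← R6 + (1/3)·R2: [0, 0, 5, -25/3]
R4 ← R4 − (5/6)·R3: [0, 0, 0, -5]
R5 ← R5 + (9/2)·R3: [0, 0, 0, 65/3]
R6 ← R6 − (5/3)·R3: [0, 0, 0, -10]
R5 ← R5 + (13/3)·R4: [0, 0, 0, 0]
R6 ← R6 − (2)·R4: [0, 0, 0, 0]
4 nonzero rows, so rank(C) = 4.
C has 4 columns; by rank–nullity, nullity = 4 − 4 = 0.

0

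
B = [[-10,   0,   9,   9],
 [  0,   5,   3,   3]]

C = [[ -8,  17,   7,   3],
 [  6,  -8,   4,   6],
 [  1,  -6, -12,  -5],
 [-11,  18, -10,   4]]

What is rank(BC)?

2

First compute BC:
[[-10, -62, -268, -39],
 [  0,  -4, -46,  27]]
Now row reduce the product.
2 nonzero rows, so rank(BC) = 2.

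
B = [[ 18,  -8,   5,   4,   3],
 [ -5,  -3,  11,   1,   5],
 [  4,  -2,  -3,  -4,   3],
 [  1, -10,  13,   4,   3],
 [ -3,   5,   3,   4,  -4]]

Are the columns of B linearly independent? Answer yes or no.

yes

Row reduce B to echelon form.
R2 ← R2 + (5/18)·R1: [0, -47/9, 223/18, 19/9, 35/6]
R3 ← R3 − (2/9)·R1: [0, -2/9, -37/9, -44/9, 7/3]
R4 ← R4 − (1/18)·R1: [0, -86/9, 229/18, 34/9, 17/6]
R5 ← R5 + (1/6)·R1: [0, 11/3, 23/6, 14/3, -7/2]
R3 ← R3 − (2/47)·R2: [0, 0, -218/47, -234/47, 98/47]
R4 ← R4 − (86/47)·R2: [0, 0, -935/94, -4/47, -737/94]
R5 ← R5 + (33/47)·R2: [0, 0, 589/47, 289/47, 28/47]
R4 ← R4 − (935/436)·R3: [0, 0, 0, 2309/218, -1342/109]
R5 ← R5 + (589/218)·R3: [0, 0, 0, -796/109, 679/109]
R5 ← R5 + (1592/2309)·R4: [0, 0, 0, 0, -5217/2309]
5 pivots among 5 columns.
Every column is a pivot column, so the columns are linearly independent.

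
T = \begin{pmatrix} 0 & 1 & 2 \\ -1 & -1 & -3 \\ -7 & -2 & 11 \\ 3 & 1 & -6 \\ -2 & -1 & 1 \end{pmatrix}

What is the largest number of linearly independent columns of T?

Row reduce to echelon form.
Swap R1 ↔ R2
R3 ← R3 − (7)·R1: [0, 5, 32]
R4 ← R4 + (3)·R1: [0, -2, -15]
R5 ← R5 − (2)·R1: [0, 1, 7]
R3 ← R3 − (5)·R2: [0, 0, 22]
R4 ← R4 + (2)·R2: [0, 0, -11]
R5 ← R5 − R2: [0, 0, 5]
R4 ← R4 + (1/2)·R3: [0, 0, 0]
R5 ← R5 − (5/22)·R3: [0, 0, 0]
Echelon form has 3 nonzero rows, so rank(T) = 3.
The rank gives the maximum number of linearly independent columns: 3.

3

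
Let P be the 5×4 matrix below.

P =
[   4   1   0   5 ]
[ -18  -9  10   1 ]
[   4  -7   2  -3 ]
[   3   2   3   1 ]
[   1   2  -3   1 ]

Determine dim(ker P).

0

Row reduce to echelon form.
R2 ← R2 + (9/2)·R1: [0, -9/2, 10, 47/2]
R3 ← R3 − R1: [0, -8, 2, -8]
R4 ← R4 − (3/4)·R1: [0, 5/4, 3, -11/4]
R5 ← R5 − (1/4)·R1: [0, 7/4, -3, -1/4]
R3 ← R3 − (16/9)·R2: [0, 0, -142/9, -448/9]
R4 ← R4 + (5/18)·R2: [0, 0, 52/9, 34/9]
R5 ← R5 + (7/18)·R2: [0, 0, 8/9, 80/9]
R4 ← R4 + (26/71)·R3: [0, 0, 0, -1026/71]
R5 ← R5 + (4/71)·R3: [0, 0, 0, 432/71]
R5 ← R5 + (8/19)·R4: [0, 0, 0, 0]
4 nonzero rows, so rank(P) = 4.
P has 4 columns; by rank–nullity, nullity = 4 − 4 = 0.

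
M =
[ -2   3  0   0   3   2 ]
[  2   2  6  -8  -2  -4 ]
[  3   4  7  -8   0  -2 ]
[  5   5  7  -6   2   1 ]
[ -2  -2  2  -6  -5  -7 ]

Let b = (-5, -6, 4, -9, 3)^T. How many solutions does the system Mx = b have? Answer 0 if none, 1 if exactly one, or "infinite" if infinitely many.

0

Row reduce the augmented matrix [M | b].
R2 ← R2 + R1: [0, 5, 6, -8, 1, -2, -11]
R3 ← R3 + (3/2)·R1: [0, 17/2, 7, -8, 9/2, 1, -7/2]
R4 ← R4 + (5/2)·R1: [0, 25/2, 7, -6, 19/2, 6, -43/2]
R5 ← R5 − R1: [0, -5, 2, -6, -8, -9, 8]
R3 ← R3 − (17/10)·R2: [0, 0, -16/5, 28/5, 14/5, 22/5, 76/5]
R4 ← R4 − (5/2)·R2: [0, 0, -8, 14, 7, 11, 6]
R5 ← R5 + R2: [0, 0, 8, -14, -7, -11, -3]
R4 ← R4 − (5/2)·R3: [0, 0, 0, 0, 0, 0, -32]
R5 ← R5 + (5/2)·R3: [0, 0, 0, 0, 0, 0, 35]
R5 ← R5 + (35/32)·R4: [0, 0, 0, 0, 0, 0, 0]
The echelon form has 4 nonzero rows; the last pivot sits in the augmented column, so rank(M) = 3 but rank([M|b]) = 4.
Since the ranks differ, the system is inconsistent.
It has no solutions.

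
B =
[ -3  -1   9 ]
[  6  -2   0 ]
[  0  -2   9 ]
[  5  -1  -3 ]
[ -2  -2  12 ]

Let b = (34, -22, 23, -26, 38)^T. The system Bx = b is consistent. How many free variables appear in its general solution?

1

Row reduce the augmented matrix [B | b].
R2 ← R2 + (2)·R1: [0, -4, 18, 46]
R4 ← R4 + (5/3)·R1: [0, -8/3, 12, 92/3]
R5 ← R5 − (2/3)·R1: [0, -4/3, 6, 46/3]
R3 ← R3 − (1/2)·R2: [0, 0, 0, 0]
R4 ← R4 − (2/3)·R2: [0, 0, 0, 0]
R5 ← R5 − (1/3)·R2: [0, 0, 0, 0]
The echelon form has 2 nonzero rows, and every pivot lies in the first 3 columns, so rank(B) = rank([B|b]) = 2.
The system is consistent.
Free variables = (unknowns) − (rank) = 3 − 2 = 1.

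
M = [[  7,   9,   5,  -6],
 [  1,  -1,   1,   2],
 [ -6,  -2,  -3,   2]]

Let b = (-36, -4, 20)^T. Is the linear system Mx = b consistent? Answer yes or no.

yes

Row reduce the augmented matrix [M | b].
R2 ← R2 − (1/7)·R1: [0, -16/7, 2/7, 20/7, 8/7]
R3 ← R3 + (6/7)·R1: [0, 40/7, 9/7, -22/7, -76/7]
R3 ← R3 + (5/2)·R2: [0, 0, 2, 4, -8]
The echelon form has 3 nonzero rows, and every pivot lies in the first 4 columns, so rank(M) = rank([M|b]) = 3.
The system is consistent.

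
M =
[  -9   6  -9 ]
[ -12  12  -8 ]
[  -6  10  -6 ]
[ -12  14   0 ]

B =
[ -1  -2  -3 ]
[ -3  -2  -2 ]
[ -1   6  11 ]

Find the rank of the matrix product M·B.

First compute MB:
[[  0, -48, -84],
 [-16, -48, -76],
 [-18, -44, -68],
 [-30,  -4,   8]]
Now row reduce the product.
Swap R1 ↔ R2
R3 ← R3 − (9/8)·R1: [0, 10, 35/2]
R4 ← R4 − (15/8)·R1: [0, 86, 301/2]
R3 ← R3 + (5/24)·R2: [0, 0, 0]
R4 ← R4 + (43/24)·R2: [0, 0, 0]
2 nonzero rows, so rank(MB) = 2.

2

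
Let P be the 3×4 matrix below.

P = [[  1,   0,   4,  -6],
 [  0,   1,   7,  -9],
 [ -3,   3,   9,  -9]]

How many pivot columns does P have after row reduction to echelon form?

2

Row reduce to echelon form.
R3 ← R3 + (3)·R1: [0, 3, 21, -27]
R3 ← R3 − (3)·R2: [0, 0, 0, 0]
Echelon form has 2 nonzero rows, so rank(P) = 2.
Each nonzero row contributes one pivot column: 2 pivot columns.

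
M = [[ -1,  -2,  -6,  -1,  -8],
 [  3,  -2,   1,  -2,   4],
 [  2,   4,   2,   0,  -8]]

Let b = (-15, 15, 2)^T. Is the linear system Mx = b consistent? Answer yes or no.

Row reduce the augmented matrix [M | b].
R2 ← R2 + (3)·R1: [0, -8, -17, -5, -20, -30]
R3 ← R3 + (2)·R1: [0, 0, -10, -2, -24, -28]
The echelon form has 3 nonzero rows, and every pivot lies in the first 5 columns, so rank(M) = rank([M|b]) = 3.
The system is consistent.

yes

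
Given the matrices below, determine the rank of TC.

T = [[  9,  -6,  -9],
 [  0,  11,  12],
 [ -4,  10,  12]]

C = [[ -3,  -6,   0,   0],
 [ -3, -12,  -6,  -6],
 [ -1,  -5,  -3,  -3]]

2

First compute TC:
[[  0,  63,  63,  63],
 [-45, -192, -102, -102],
 [-30, -156, -96, -96]]
Now row reduce the product.
Swap R1 ↔ R2
R3 ← R3 − (2/3)·R1: [0, -28, -28, -28]
R3 ← R3 + (4/9)·R2: [0, 0, 0, 0]
2 nonzero rows, so rank(TC) = 2.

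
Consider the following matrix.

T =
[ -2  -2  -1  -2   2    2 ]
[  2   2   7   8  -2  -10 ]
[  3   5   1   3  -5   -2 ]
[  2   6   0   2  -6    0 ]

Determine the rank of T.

3

Row reduce to echelon form.
R2 ← R2 + R1: [0, 0, 6, 6, 0, -8]
R3 ← R3 + (3/2)·R1: [0, 2, -1/2, 0, -2, 1]
R4 ← R4 + R1: [0, 4, -1, 0, -4, 2]
Swap R2 ↔ R3
R4 ← R4 − (2)·R2: [0, 0, 0, 0, 0, 0]
Echelon form has 3 nonzero rows, so rank(T) = 3.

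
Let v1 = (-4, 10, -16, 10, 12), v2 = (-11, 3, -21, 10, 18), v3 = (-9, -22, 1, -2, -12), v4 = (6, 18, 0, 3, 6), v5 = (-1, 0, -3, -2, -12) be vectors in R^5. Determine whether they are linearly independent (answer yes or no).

Form the matrix with these vectors as rows and row reduce.
R2 ← R2 − (11/4)·R1: [0, -49/2, 23, -35/2, -15]
R3 ← R3 − (9/4)·R1: [0, -89/2, 37, -49/2, -39]
R4 ← R4 + (3/2)·R1: [0, 33, -24, 18, 24]
R5 ← R5 − (1/4)·R1: [0, -5/2, 1, -9/2, -15]
R3 ← R3 − (89/49)·R2: [0, 0, -234/49, 51/7, -576/49]
R4 ← R4 + (66/49)·R2: [0, 0, 342/49, -39/7, 186/49]
R5 ← R5 − (5/49)·R2: [0, 0, -66/49, -19/7, -660/49]
R4 ← R4 + (19/13)·R3: [0, 0, 0, 66/13, -174/13]
R5 ← R5 − (11/39)·R3: [0, 0, 0, -62/13, -132/13]
R5 ← R5 + (31/33)·R4: [0, 0, 0, 0, -250/11]
5 nonzero rows, so the 5 vectors span a space of dimension 5.
Since 5 = 5, the vectors are linearly independent.

yes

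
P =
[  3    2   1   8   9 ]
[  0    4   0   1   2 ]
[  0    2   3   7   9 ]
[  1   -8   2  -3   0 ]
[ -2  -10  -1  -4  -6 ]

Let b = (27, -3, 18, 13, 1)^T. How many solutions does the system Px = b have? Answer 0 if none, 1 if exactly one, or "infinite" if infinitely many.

Row reduce the augmented matrix [P | b].
R4 ← R4 − (1/3)·R1: [0, -26/3, 5/3, -17/3, -3, 4]
R5 ← R5 + (2/3)·R1: [0, -26/3, -1/3, 4/3, 0, 19]
R3 ← R3 − (1/2)·R2: [0, 0, 3, 13/2, 8, 39/2]
R4 ← R4 + (13/6)·R2: [0, 0, 5/3, -7/2, 4/3, -5/2]
R5 ← R5 + (13/6)·R2: [0, 0, -1/3, 7/2, 13/3, 25/2]
R4 ← R4 − (5/9)·R3: [0, 0, 0, -64/9, -28/9, -40/3]
R5 ← R5 + (1/9)·R3: [0, 0, 0, 38/9, 47/9, 44/3]
R5 ← R5 + (19/32)·R4: [0, 0, 0, 0, 27/8, 27/4]
The echelon form has 5 nonzero rows, and every pivot lies in the first 5 columns, so rank(P) = rank([P|b]) = 5.
The system is consistent.
rank = 5 = number of unknowns, so the solution is unique.

1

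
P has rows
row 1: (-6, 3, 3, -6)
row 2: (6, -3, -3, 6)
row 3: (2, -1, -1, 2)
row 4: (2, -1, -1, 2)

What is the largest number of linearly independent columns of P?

Row reduce to echelon form.
R2 ← R2 + R1: [0, 0, 0, 0]
R3 ← R3 + (1/3)·R1: [0, 0, 0, 0]
R4 ← R4 + (1/3)·R1: [0, 0, 0, 0]
Echelon form has 1 nonzero row, so rank(P) = 1.
The rank gives the maximum number of linearly independent columns: 1.

1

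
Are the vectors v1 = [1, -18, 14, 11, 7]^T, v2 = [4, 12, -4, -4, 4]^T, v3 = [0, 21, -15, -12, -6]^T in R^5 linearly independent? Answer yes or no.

Form the matrix with these vectors as rows and row reduce.
R2 ← R2 − (4)·R1: [0, 84, -60, -48, -24]
R3 ← R3 − (1/4)·R2: [0, 0, 0, 0, 0]
2 nonzero rows, so the 3 vectors span a space of dimension 2.
Since 2 < 3, the vectors are linearly dependent.

no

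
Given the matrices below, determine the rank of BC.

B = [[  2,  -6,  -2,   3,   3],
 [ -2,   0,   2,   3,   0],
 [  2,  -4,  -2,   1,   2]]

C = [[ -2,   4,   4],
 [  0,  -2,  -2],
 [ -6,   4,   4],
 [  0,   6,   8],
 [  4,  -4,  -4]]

First compute BC:
[[ 20,  18,  24],
 [ -8,  18,  24],
 [ 16,   6,   8]]
Now row reduce the product.
R2 ← R2 + (2/5)·R1: [0, 126/5, 168/5]
R3 ← R3 − (4/5)·R1: [0, -42/5, -56/5]
R3 ← R3 + (1/3)·R2: [0, 0, 0]
2 nonzero rows, so rank(BC) = 2.

2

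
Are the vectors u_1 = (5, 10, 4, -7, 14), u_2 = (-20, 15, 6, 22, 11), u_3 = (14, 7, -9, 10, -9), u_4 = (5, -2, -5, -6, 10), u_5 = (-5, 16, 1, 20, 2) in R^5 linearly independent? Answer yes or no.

yes

Form the matrix with these vectors as rows and row reduce.
R2 ← R2 + (4)·R1: [0, 55, 22, -6, 67]
R3 ← R3 − (14/5)·R1: [0, -21, -101/5, 148/5, -241/5]
R4 ← R4 − R1: [0, -12, -9, 1, -4]
R5 ← R5 + R1: [0, 26, 5, 13, 16]
R3 ← R3 + (21/55)·R2: [0, 0, -59/5, 1502/55, -1244/55]
R4 ← R4 + (12/55)·R2: [0, 0, -21/5, -17/55, 584/55]
R5 ← R5 − (26/55)·R2: [0, 0, -27/5, 871/55, -862/55]
R4 ← R4 − (21/59)·R3: [0, 0, 0, -6509/649, 12116/649]
R5 ← R5 − (27/59)·R3: [0, 0, 0, 197/59, -314/59]
R5 ← R5 + (2167/6509)·R4: [0, 0, 0, 0, 5814/6509]
5 nonzero rows, so the 5 vectors span a space of dimension 5.
Since 5 = 5, the vectors are linearly independent.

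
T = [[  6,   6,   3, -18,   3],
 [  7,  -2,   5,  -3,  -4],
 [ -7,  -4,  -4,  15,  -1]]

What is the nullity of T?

3

Row reduce to echelon form.
R2 ← R2 − (7/6)·R1: [0, -9, 3/2, 18, -15/2]
R3 ← R3 + (7/6)·R1: [0, 3, -1/2, -6, 5/2]
R3 ← R3 + (1/3)·R2: [0, 0, 0, 0, 0]
2 nonzero rows, so rank(T) = 2.
T has 5 columns; by rank–nullity, nullity = 5 − 2 = 3.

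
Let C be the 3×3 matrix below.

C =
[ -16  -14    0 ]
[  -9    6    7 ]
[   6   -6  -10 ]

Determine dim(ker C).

0

Row reduce to echelon form.
R2 ← R2 − (9/16)·R1: [0, 111/8, 7]
R3 ← R3 + (3/8)·R1: [0, -45/4, -10]
R3 ← R3 + (30/37)·R2: [0, 0, -160/37]
3 nonzero rows, so rank(C) = 3.
C has 3 columns; by rank–nullity, nullity = 3 − 3 = 0.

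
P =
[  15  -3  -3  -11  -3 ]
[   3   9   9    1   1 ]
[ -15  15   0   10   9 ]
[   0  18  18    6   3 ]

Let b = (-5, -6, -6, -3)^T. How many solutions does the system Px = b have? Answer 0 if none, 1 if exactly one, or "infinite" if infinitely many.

0

Row reduce the augmented matrix [P | b].
R2 ← R2 − (1/5)·R1: [0, 48/5, 48/5, 16/5, 8/5, -5]
R3 ← R3 + R1: [0, 12, -3, -1, 6, -11]
R3 ← R3 − (5/4)·R2: [0, 0, -15, -5, 4, -19/4]
R4 ← R4 − (15/8)·R2: [0, 0, 0, 0, 0, 51/8]
The echelon form has 4 nonzero rows; the last pivot sits in the augmented column, so rank(P) = 3 but rank([P|b]) = 4.
Since the ranks differ, the system is inconsistent.
It has no solutions.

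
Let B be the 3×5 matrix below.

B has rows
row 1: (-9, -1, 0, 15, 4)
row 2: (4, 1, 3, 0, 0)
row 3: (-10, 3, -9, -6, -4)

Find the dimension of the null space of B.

2

Row reduce to echelon form.
R2 ← R2 + (4/9)·R1: [0, 5/9, 3, 20/3, 16/9]
R3 ← R3 − (10/9)·R1: [0, 37/9, -9, -68/3, -76/9]
R3 ← R3 − (37/5)·R2: [0, 0, -156/5, -72, -108/5]
3 nonzero rows, so rank(B) = 3.
B has 5 columns; by rank–nullity, nullity = 5 − 3 = 2.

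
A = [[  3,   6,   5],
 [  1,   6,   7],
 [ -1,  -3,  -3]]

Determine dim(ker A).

Row reduce to echelon form.
R2 ← R2 − (1/3)·R1: [0, 4, 16/3]
R3 ← R3 + (1/3)·R1: [0, -1, -4/3]
R3 ← R3 + (1/4)·R2: [0, 0, 0]
2 nonzero rows, so rank(A) = 2.
A has 3 columns; by rank–nullity, nullity = 3 − 2 = 1.

1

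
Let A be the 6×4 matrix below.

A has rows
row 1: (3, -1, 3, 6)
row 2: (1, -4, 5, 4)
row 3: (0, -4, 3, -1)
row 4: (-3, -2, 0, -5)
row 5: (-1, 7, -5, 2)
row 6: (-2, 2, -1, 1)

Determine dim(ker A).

1

Row reduce to echelon form.
R2 ← R2 − (1/3)·R1: [0, -11/3, 4, 2]
R4 ← R4 + R1: [0, -3, 3, 1]
R5 ← R5 + (1/3)·R1: [0, 20/3, -4, 4]
R6 ← R6 + (2/3)·R1: [0, 4/3, 1, 5]
R3 ← R3 − (12/11)·R2: [0, 0, -15/11, -35/11]
R4 ← R4 − (9/11)·R2: [0, 0, -3/11, -7/11]
R5 ← R5 + (20/11)·R2: [0, 0, 36/11, 84/11]
R6 ← R6 + (4/11)·R2: [0, 0, 27/11, 63/11]
R4 ← R4 − (1/5)·R3: [0, 0, 0, 0]
R5 ← R5 + (12/5)·R3: [0, 0, 0, 0]
R6 ← R6 + (9/5)·R3: [0, 0, 0, 0]
3 nonzero rows, so rank(A) = 3.
A has 4 columns; by rank–nullity, nullity = 4 − 3 = 1.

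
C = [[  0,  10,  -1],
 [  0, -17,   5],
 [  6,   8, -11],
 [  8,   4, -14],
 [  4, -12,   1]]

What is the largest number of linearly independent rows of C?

Row reduce to echelon form.
Swap R1 ↔ R3
R4 ← R4 − (4/3)·R1: [0, -20/3, 2/3]
R5 ← R5 − (2/3)·R1: [0, -52/3, 25/3]
R3 ← R3 + (10/17)·R2: [0, 0, 33/17]
R4 ← R4 − (20/51)·R2: [0, 0, -22/17]
R5 ← R5 − (52/51)·R2: [0, 0, 55/17]
R4 ← R4 + (2/3)·R3: [0, 0, 0]
R5 ← R5 − (5/3)·R3: [0, 0, 0]
Echelon form has 3 nonzero rows, so rank(C) = 3.
The rank gives the maximum number of linearly independent rows: 3.

3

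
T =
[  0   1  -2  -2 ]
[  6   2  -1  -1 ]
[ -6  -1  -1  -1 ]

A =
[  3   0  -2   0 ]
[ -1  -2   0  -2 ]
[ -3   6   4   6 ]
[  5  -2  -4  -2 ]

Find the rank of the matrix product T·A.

First compute TA:
[[ -5, -10,   0, -10],
 [ 14,  -8, -12,  -8],
 [-19,  -2,  12,  -2]]
Now row reduce the product.
R2 ← R2 + (14/5)·R1: [0, -36, -12, -36]
R3 ← R3 − (19/5)·R1: [0, 36, 12, 36]
R3 ← R3 + R2: [0, 0, 0, 0]
2 nonzero rows, so rank(TA) = 2.

2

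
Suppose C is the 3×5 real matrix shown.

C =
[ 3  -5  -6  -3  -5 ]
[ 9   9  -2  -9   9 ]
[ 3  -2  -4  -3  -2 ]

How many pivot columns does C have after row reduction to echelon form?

2

Row reduce to echelon form.
R2 ← R2 − (3)·R1: [0, 24, 16, 0, 24]
R3 ← R3 − R1: [0, 3, 2, 0, 3]
R3 ← R3 − (1/8)·R2: [0, 0, 0, 0, 0]
Echelon form has 2 nonzero rows, so rank(C) = 2.
Each nonzero row contributes one pivot column: 2 pivot columns.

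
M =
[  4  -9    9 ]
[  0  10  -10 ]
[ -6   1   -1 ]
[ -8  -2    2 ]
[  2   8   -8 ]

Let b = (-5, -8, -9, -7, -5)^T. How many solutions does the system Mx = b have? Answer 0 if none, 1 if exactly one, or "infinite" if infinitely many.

Row reduce the augmented matrix [M | b].
R3 ← R3 + (3/2)·R1: [0, -25/2, 25/2, -33/2]
R4 ← R4 + (2)·R1: [0, -20, 20, -17]
R5 ← R5 − (1/2)·R1: [0, 25/2, -25/2, -5/2]
R3 ← R3 + (5/4)·R2: [0, 0, 0, -53/2]
R4 ← R4 + (2)·R2: [0, 0, 0, -33]
R5 ← R5 − (5/4)·R2: [0, 0, 0, 15/2]
R4 ← R4 − (66/53)·R3: [0, 0, 0, 0]
R5 ← R5 + (15/53)·R3: [0, 0, 0, 0]
The echelon form has 3 nonzero rows; the last pivot sits in the augmented column, so rank(M) = 2 but rank([M|b]) = 3.
Since the ranks differ, the system is inconsistent.
It has no solutions.

0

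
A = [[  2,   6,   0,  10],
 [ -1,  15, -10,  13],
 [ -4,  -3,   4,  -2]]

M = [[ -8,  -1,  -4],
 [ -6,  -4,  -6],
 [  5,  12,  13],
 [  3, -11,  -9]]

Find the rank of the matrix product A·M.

First compute AM:
[[-22, -136, -134],
 [-93, -322, -333],
 [ 64,  86, 104]]
Now row reduce the product.
R2 ← R2 − (93/22)·R1: [0, 2782/11, 2568/11]
R3 ← R3 + (32/11)·R1: [0, -3406/11, -3144/11]
R3 ← R3 + (131/107)·R2: [0, 0, 0]
2 nonzero rows, so rank(AM) = 2.

2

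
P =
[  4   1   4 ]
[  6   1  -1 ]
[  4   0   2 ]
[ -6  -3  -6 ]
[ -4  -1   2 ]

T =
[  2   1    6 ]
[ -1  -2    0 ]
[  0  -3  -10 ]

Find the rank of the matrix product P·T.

First compute PT:
[[  7, -10, -16],
 [ 11,   7,  46],
 [  8,  -2,   4],
 [ -9,  18,  24],
 [ -7,  -8, -44]]
Now row reduce the product.
R2 ← R2 − (11/7)·R1: [0, 159/7, 498/7]
R3 ← R3 − (8/7)·R1: [0, 66/7, 156/7]
R4 ← R4 + (9/7)·R1: [0, 36/7, 24/7]
R5 ← R5 + R1: [0, -18, -60]
R3 ← R3 − (22/53)·R2: [0, 0, -384/53]
R4 ← R4 − (12/53)·R2: [0, 0, -672/53]
R5 ← R5 + (42/53)·R2: [0, 0, -192/53]
R4 ← R4 − (7/4)·R3: [0, 0, 0]
R5 ← R5 − (1/2)·R3: [0, 0, 0]
3 nonzero rows, so rank(PT) = 3.

3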